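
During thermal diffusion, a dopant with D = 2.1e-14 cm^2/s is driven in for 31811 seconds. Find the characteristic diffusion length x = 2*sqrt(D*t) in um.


Step 1: Compute D*t = 2.1e-14 * 31811 = 6.68031e-10 cm^2
Step 2: sqrt(D*t) = 2.5846e-05 cm
Step 3: x = 2 * 2.5846e-05 cm = 5.1692e-05 cm
Step 4: Convert to um (1 cm = 1e4 um): x = 0.517 um


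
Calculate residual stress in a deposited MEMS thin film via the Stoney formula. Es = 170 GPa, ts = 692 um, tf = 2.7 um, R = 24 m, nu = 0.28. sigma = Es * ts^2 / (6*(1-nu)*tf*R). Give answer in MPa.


Step 1: Compute numerator: Es * ts^2 = 170 * 692^2 = 81406880 (GPa*um^2)
Step 2: Compute denominator (R in um): 6*(1-nu)*tf*R = 6*0.72*2.7*24e6 = 279936000.0 (um^2)
Step 3: sigma (GPa) = 81406880 / 279936000.0 = 2.90805e-01 GPa
Step 4: Convert to MPa (x1000): sigma = 290.8 MPa


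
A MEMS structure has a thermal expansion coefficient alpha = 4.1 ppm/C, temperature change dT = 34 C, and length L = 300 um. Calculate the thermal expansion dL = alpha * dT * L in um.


Step 1: Convert CTE: alpha = 4.1 ppm/C = 4.1e-6 /C
Step 2: dL = 4.1e-6 * 34 * 300
dL = 0.0418 um


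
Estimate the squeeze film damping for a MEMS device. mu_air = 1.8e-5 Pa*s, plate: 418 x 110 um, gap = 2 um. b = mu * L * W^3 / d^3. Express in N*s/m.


Step 1: Convert to SI.
L = 418e-6 m, W = 110e-6 m, d = 2e-6 m
Step 2: W^3 = (110e-6)^3 = 1.33e-12 m^3
Step 3: d^3 = (2e-6)^3 = 8.00e-18 m^3
Step 4: b = 1.8e-5 * 418e-6 * 1.33e-12 / 8.00e-18
b = 1.25e-03 N*s/m


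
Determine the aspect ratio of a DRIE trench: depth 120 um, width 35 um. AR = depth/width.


Step 1: AR = depth / width
Step 2: AR = 120 / 35
AR = 3.4


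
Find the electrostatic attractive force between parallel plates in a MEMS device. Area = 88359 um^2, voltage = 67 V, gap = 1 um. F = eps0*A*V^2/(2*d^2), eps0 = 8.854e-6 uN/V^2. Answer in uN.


Step 1: Identify parameters.
eps0 = 8.854e-6 uN/V^2, A = 88359 um^2, V = 67 V, d = 1 um
Step 2: Compute V^2 = 67^2 = 4489
Step 3: Compute d^2 = 1^2 = 1
Step 4: F = 0.5 * 8.854e-6 * 88359 * 4489 / 1
F = 1755.941 uN


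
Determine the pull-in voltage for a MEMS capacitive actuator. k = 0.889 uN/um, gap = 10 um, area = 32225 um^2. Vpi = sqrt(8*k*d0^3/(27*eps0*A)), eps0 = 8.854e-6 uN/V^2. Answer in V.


Step 1: Compute numerator: 8 * k * d0^3 = 8 * 0.889 * 10^3 = 7112.0
Step 2: Compute denominator: 27 * eps0 * A = 27 * 8.854e-6 * 32225 = 7.703644
Step 3: Vpi = sqrt(7112.0 / 7.703644)
Vpi = 30.38 V


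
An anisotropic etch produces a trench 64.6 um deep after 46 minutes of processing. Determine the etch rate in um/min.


Step 1: Etch rate = depth / time
Step 2: rate = 64.6 / 46
rate = 1.404 um/min


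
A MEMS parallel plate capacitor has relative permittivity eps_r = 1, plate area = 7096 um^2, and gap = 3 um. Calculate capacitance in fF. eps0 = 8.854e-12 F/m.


Step 1: Convert area to m^2: A = 7096e-12 m^2
Step 2: Convert gap to m: d = 3e-6 m
Step 3: C = eps0 * eps_r * A / d
C = 8.854e-12 * 1 * 7096e-12 / 3e-6
Step 4: Convert to fF (multiply by 1e15).
C = 20.94 fF


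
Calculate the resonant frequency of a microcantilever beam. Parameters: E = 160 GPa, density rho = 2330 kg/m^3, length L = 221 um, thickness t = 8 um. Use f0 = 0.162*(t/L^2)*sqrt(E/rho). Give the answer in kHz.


Step 1: Convert units to SI.
t_SI = 8e-6 m, L_SI = 221e-6 m
Step 2: Calculate sqrt(E/rho).
sqrt(160e9 / 2330) = 8286.71 m/s
Step 3: Compute f0.
f0 = 0.162 * 8e-6 / (221e-6)^2 * 8286.71 = 219888.5 Hz = 219.89 kHz


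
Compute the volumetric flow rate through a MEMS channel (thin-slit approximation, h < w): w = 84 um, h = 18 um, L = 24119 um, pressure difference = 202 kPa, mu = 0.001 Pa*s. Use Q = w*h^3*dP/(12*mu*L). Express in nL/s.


Step 1: Convert all dimensions to SI (meters).
w = 84e-6 m, h = 18e-6 m, L = 24119e-6 m, dP = 202e3 Pa
Step 2: Q = w * h^3 * dP / (12 * mu * L)
Q = 84e-6 * (18e-6)^3 * 202e3 / (12 * 0.001 * 24119e-6) = 3.4190671e-10 m^3/s
Step 3: Convert Q from m^3/s to nL/s (1 m^3 = 1e12 nL, so multiply by 1e12).
Q = 341.907 nL/s


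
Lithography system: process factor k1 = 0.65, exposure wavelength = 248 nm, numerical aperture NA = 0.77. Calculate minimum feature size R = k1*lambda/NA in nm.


Step 1: Identify values: k1 = 0.65, lambda = 248 nm, NA = 0.77
Step 2: R = k1 * lambda / NA
R = 0.65 * 248 / 0.77
R = 209.4 nm


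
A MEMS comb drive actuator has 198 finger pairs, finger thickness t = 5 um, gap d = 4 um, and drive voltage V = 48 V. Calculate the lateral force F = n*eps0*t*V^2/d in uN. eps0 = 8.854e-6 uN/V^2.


Step 1: Parameters: n=198, eps0=8.854e-6 uN/V^2, t=5 um, V=48 V, d=4 um
Step 2: V^2 = 2304
Step 3: F = 198 * 8.854e-6 * 5 * 2304 / 4
F = 5.049 uN


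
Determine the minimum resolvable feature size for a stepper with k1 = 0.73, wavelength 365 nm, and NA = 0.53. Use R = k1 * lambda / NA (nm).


Step 1: Identify values: k1 = 0.73, lambda = 365 nm, NA = 0.53
Step 2: R = k1 * lambda / NA
R = 0.73 * 365 / 0.53
R = 502.7 nm


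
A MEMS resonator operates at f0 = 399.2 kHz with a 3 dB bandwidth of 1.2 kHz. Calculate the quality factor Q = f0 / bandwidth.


Step 1: Q = f0 / bandwidth
Step 2: Q = 399.2 / 1.2
Q = 332.7


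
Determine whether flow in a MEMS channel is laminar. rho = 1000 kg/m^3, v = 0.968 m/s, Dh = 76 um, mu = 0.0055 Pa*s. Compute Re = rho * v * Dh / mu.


Step 1: Convert Dh to meters: Dh = 76e-6 m
Step 2: Re = rho * v * Dh / mu
Re = 1000 * 0.968 * 76e-6 / 0.0055
Re = 13.376
Since Re = 13.376 is below ~2300, the flow is laminar.


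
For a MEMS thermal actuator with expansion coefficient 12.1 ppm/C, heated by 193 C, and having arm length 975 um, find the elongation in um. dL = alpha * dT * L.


Step 1: Convert CTE: alpha = 12.1 ppm/C = 12.1e-6 /C
Step 2: dL = 12.1e-6 * 193 * 975
dL = 2.2769 um


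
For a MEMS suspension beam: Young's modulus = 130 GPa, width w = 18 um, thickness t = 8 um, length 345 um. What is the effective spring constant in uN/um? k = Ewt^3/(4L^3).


Step 1: Convert E to consistent units (1 GPa = 1000 uN/um^2).
E = 130 GPa = 130000 uN/um^2
Step 2: Compute t^3 = 8^3 = 512
Step 3: Compute L^3 = 345^3 = 41063625
Step 4: k = 130000 * 18 * 512 / (4 * 41063625)
k = 7.294 uN/um


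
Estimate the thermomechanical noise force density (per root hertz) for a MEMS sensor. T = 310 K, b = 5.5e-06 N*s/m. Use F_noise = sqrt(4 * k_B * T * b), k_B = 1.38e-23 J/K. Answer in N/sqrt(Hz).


Step 1: Compute 4 * k_B * T * b
= 4 * 1.38e-23 * 310 * 5.5e-06
= 9.4116e-26 N^2/Hz
Step 2: F_noise = sqrt(9.4116e-26)
F_noise = 3.07e-13 N/sqrt(Hz)


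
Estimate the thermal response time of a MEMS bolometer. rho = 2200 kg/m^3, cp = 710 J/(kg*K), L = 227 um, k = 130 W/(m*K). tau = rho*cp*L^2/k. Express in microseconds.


Step 1: Convert L to m: L = 227e-6 m
Step 2: L^2 = (227e-6)^2 = 5.1529e-08 m^2
Step 3: tau = 2200 * 710 * 5.1529e-08 / 130 = 6.1914075e-04 s
Step 4: Convert to microseconds (multiply by 1e6).
tau = 619.141 us


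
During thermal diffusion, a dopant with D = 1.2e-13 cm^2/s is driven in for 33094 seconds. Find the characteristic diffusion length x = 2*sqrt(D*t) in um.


Step 1: Compute D*t = 1.2e-13 * 33094 = 3.97128e-09 cm^2
Step 2: sqrt(D*t) = 6.3018e-05 cm
Step 3: x = 2 * 6.3018e-05 cm = 1.26036e-04 cm
Step 4: Convert to um (1 cm = 1e4 um): x = 1.26 um


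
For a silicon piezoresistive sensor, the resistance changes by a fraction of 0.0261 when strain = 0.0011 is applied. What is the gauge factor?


Step 1: Identify values.
dR/R = 0.0261, strain = 0.0011
Step 2: GF = (dR/R) / strain = 0.0261 / 0.0011
GF = 23.7


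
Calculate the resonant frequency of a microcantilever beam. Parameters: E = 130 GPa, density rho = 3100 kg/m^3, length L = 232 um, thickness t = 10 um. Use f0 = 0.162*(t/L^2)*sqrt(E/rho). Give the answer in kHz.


Step 1: Convert units to SI.
t_SI = 10e-6 m, L_SI = 232e-6 m
Step 2: Calculate sqrt(E/rho).
sqrt(130e9 / 3100) = 6475.76 m/s
Step 3: Compute f0.
f0 = 0.162 * 10e-6 / (232e-6)^2 * 6475.76 = 194908.1 Hz = 194.91 kHz


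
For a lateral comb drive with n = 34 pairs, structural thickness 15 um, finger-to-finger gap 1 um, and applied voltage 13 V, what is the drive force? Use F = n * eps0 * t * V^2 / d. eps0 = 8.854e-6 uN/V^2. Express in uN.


Step 1: Parameters: n=34, eps0=8.854e-6 uN/V^2, t=15 um, V=13 V, d=1 um
Step 2: V^2 = 169
Step 3: F = 34 * 8.854e-6 * 15 * 169 / 1
F = 0.763 uN


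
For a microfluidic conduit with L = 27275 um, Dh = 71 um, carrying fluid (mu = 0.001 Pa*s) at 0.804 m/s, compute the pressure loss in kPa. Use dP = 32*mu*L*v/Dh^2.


Step 1: Convert to SI: L = 27275e-6 m, Dh = 71e-6 m
Step 2: dP = 32 * 0.001 * 27275e-6 * 0.804 / (71e-6)^2
Step 3: dP = 139204.76 Pa
Step 4: Convert to kPa: dP = 139.2 kPa


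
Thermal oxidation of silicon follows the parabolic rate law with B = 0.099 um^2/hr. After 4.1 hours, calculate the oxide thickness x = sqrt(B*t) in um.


Step 1: Compute B*t = 0.099 * 4.1 = 0.4059
Step 2: x = sqrt(0.4059)
x = 0.637 um


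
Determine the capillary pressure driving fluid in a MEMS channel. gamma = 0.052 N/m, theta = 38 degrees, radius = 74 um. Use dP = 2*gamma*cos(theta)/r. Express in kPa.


Step 1: cos(38 deg) = 0.788
Step 2: Convert r to m: r = 74e-6 m
Step 3: dP = 2 * 0.052 * 0.788 / 74e-6 = 1107.5 Pa
Step 4: Convert Pa to kPa (divide by 1000).
dP = 1.11 kPa


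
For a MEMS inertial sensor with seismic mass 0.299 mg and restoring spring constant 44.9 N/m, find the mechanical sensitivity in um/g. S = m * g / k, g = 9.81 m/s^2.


Step 1: Convert mass: m = 0.299 mg = 2.99e-07 kg
Step 2: S = m * g / k = 2.99e-07 * 9.81 / 44.9
Step 3: S = 6.53e-08 m/g
Step 4: Convert to um/g: S = 0.065 um/g


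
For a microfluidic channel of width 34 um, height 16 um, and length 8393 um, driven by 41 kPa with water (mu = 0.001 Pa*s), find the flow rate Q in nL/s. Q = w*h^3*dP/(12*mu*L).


Step 1: Convert all dimensions to SI (meters).
w = 34e-6 m, h = 16e-6 m, L = 8393e-6 m, dP = 41e3 Pa
Step 2: Q = w * h^3 * dP / (12 * mu * L)
Q = 34e-6 * (16e-6)^3 * 41e3 / (12 * 0.001 * 8393e-6) = 5.669232e-11 m^3/s
Step 3: Convert Q from m^3/s to nL/s (1 m^3 = 1e12 nL, so multiply by 1e12).
Q = 56.692 nL/s


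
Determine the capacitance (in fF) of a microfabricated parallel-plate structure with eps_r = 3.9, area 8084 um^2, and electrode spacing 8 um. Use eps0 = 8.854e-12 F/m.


Step 1: Convert area to m^2: A = 8084e-12 m^2
Step 2: Convert gap to m: d = 8e-6 m
Step 3: C = eps0 * eps_r * A / d
C = 8.854e-12 * 3.9 * 8084e-12 / 8e-6
Step 4: Convert to fF (multiply by 1e15).
C = 34.89 fF


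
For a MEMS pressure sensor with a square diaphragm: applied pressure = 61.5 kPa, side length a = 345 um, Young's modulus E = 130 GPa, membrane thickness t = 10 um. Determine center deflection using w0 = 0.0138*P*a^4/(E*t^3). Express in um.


Step 1: Convert pressure to compatible units (E is in GPa, so P in GPa).
P = 61.5 kPa = 61.5e-6 GPa
Step 2: Compute numerator: 0.0138 * P * a^4.
a^4 = 345^4 = 14166950625
numerator = 0.0138 * 61.5e-6 * 14166950625 = 1.2023e+04
Step 3: Compute denominator: E * t^3 = 130 * 10^3 = 130000
Step 4: w0 = numerator / denominator = 1.2023e+04 / 130000 = 0.0925 um


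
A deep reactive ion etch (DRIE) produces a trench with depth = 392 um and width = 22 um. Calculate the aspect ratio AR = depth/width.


Step 1: AR = depth / width
Step 2: AR = 392 / 22
AR = 17.8


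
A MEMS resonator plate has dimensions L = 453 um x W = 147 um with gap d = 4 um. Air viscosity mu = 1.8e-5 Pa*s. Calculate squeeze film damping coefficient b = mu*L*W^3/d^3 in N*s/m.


Step 1: Convert to SI.
L = 453e-6 m, W = 147e-6 m, d = 4e-6 m
Step 2: W^3 = (147e-6)^3 = 3.18e-12 m^3
Step 3: d^3 = (4e-6)^3 = 6.40e-17 m^3
Step 4: b = 1.8e-5 * 453e-6 * 3.18e-12 / 6.40e-17
b = 4.05e-04 N*s/m


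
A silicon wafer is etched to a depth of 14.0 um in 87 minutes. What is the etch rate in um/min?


Step 1: Etch rate = depth / time
Step 2: rate = 14.0 / 87
rate = 0.161 um/min


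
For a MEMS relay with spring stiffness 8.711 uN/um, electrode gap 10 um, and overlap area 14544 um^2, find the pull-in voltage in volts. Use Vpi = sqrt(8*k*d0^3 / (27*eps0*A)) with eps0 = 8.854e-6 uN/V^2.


Step 1: Compute numerator: 8 * k * d0^3 = 8 * 8.711 * 10^3 = 69688.0
Step 2: Compute denominator: 27 * eps0 * A = 27 * 8.854e-6 * 14544 = 3.47686
Step 3: Vpi = sqrt(69688.0 / 3.47686)
Vpi = 141.57 V


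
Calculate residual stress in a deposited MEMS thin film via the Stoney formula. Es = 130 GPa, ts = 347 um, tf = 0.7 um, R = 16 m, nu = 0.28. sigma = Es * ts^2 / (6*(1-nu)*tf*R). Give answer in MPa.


Step 1: Compute numerator: Es * ts^2 = 130 * 347^2 = 15653170 (GPa*um^2)
Step 2: Compute denominator (R in um): 6*(1-nu)*tf*R = 6*0.72*0.7*16e6 = 48384000.0 (um^2)
Step 3: sigma (GPa) = 15653170 / 48384000.0 = 3.2352e-01 GPa
Step 4: Convert to MPa (x1000): sigma = 323.5 MPa


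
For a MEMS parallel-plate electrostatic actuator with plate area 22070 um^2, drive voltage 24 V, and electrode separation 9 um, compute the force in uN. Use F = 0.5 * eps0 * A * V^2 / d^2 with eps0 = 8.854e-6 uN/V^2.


Step 1: Identify parameters.
eps0 = 8.854e-6 uN/V^2, A = 22070 um^2, V = 24 V, d = 9 um
Step 2: Compute V^2 = 24^2 = 576
Step 3: Compute d^2 = 9^2 = 81
Step 4: F = 0.5 * 8.854e-6 * 22070 * 576 / 81
F = 0.695 uN


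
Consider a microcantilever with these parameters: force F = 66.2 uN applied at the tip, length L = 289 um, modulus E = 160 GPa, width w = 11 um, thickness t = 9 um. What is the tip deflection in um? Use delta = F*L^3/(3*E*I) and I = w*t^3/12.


Step 1: Calculate the second moment of area.
I = w * t^3 / 12 = 11 * 9^3 / 12 = 668.25 um^4
Step 2: Convert E to consistent units (1 GPa = 1000 uN/um^2).
E = 160 GPa = 160000 uN/um^2
Step 3: Calculate tip deflection.
delta = F * L^3 / (3 * E * I)
delta = 66.2 * 289^3 / (3 * 160000 * 668.25)
delta = 4.9816 um


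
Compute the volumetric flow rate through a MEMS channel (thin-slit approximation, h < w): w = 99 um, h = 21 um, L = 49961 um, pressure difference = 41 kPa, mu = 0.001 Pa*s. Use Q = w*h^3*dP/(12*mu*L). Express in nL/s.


Step 1: Convert all dimensions to SI (meters).
w = 99e-6 m, h = 21e-6 m, L = 49961e-6 m, dP = 41e3 Pa
Step 2: Q = w * h^3 * dP / (12 * mu * L)
Q = 99e-6 * (21e-6)^3 * 41e3 / (12 * 0.001 * 49961e-6) = 6.27e-11 m^3/s
Step 3: Convert Q from m^3/s to nL/s (1 m^3 = 1e12 nL, so multiply by 1e12).
Q = 62.7 nL/s


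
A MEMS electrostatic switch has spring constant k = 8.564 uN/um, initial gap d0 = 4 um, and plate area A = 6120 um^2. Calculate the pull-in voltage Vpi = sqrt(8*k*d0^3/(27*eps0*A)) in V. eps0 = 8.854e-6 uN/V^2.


Step 1: Compute numerator: 8 * k * d0^3 = 8 * 8.564 * 4^3 = 4384.768
Step 2: Compute denominator: 27 * eps0 * A = 27 * 8.854e-6 * 6120 = 1.463035
Step 3: Vpi = sqrt(4384.768 / 1.463035)
Vpi = 54.75 V


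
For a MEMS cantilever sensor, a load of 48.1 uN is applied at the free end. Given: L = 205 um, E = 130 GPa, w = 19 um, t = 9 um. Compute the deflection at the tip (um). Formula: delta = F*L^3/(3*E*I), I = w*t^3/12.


Step 1: Calculate the second moment of area.
I = w * t^3 / 12 = 19 * 9^3 / 12 = 1154.25 um^4
Step 2: Convert E to consistent units (1 GPa = 1000 uN/um^2).
E = 130 GPa = 130000 uN/um^2
Step 3: Calculate tip deflection.
delta = F * L^3 / (3 * E * I)
delta = 48.1 * 205^3 / (3 * 130000 * 1154.25)
delta = 0.9205 um


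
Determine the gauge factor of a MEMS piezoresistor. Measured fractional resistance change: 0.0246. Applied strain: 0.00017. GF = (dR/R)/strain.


Step 1: Identify values.
dR/R = 0.0246, strain = 0.00017
Step 2: GF = (dR/R) / strain = 0.0246 / 0.00017
GF = 144.7


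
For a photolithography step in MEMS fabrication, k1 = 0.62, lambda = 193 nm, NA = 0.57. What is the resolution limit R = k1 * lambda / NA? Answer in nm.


Step 1: Identify values: k1 = 0.62, lambda = 193 nm, NA = 0.57
Step 2: R = k1 * lambda / NA
R = 0.62 * 193 / 0.57
R = 209.9 nm


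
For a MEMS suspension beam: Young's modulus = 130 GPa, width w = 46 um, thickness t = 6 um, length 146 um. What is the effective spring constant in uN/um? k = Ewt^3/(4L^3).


Step 1: Convert E to consistent units (1 GPa = 1000 uN/um^2).
E = 130 GPa = 130000 uN/um^2
Step 2: Compute t^3 = 6^3 = 216
Step 3: Compute L^3 = 146^3 = 3112136
Step 4: k = 130000 * 46 * 216 / (4 * 3112136)
k = 103.7615 uN/um


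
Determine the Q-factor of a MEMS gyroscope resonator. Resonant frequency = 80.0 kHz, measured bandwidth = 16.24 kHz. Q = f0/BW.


Step 1: Q = f0 / bandwidth
Step 2: Q = 80.0 / 16.24
Q = 4.9


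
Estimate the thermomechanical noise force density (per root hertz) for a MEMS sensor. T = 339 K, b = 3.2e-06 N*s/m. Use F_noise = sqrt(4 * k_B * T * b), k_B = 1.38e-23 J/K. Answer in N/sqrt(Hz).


Step 1: Compute 4 * k_B * T * b
= 4 * 1.38e-23 * 339 * 3.2e-06
= 5.9881e-26 N^2/Hz
Step 2: F_noise = sqrt(5.9881e-26)
F_noise = 2.45e-13 N/sqrt(Hz)


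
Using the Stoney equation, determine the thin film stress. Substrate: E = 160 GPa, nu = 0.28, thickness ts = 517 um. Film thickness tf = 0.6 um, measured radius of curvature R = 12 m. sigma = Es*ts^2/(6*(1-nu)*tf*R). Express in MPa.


Step 1: Compute numerator: Es * ts^2 = 160 * 517^2 = 42766240 (GPa*um^2)
Step 2: Compute denominator (R in um): 6*(1-nu)*tf*R = 6*0.72*0.6*12e6 = 31104000.0 (um^2)
Step 3: sigma (GPa) = 42766240 / 31104000.0 = 1.374943e+00 GPa
Step 4: Convert to MPa (x1000): sigma = 1374.9 MPa


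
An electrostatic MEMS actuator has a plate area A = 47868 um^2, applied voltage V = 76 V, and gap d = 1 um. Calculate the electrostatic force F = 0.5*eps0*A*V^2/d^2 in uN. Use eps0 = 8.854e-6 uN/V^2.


Step 1: Identify parameters.
eps0 = 8.854e-6 uN/V^2, A = 47868 um^2, V = 76 V, d = 1 um
Step 2: Compute V^2 = 76^2 = 5776
Step 3: Compute d^2 = 1^2 = 1
Step 4: F = 0.5 * 8.854e-6 * 47868 * 5776 / 1
F = 1224.002 uN


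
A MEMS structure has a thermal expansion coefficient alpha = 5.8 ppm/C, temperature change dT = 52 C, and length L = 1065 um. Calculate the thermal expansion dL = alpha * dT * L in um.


Step 1: Convert CTE: alpha = 5.8 ppm/C = 5.8e-6 /C
Step 2: dL = 5.8e-6 * 52 * 1065
dL = 0.3212 um


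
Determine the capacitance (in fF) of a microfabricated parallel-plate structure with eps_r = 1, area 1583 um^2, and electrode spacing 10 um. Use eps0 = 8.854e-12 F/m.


Step 1: Convert area to m^2: A = 1583e-12 m^2
Step 2: Convert gap to m: d = 10e-6 m
Step 3: C = eps0 * eps_r * A / d
C = 8.854e-12 * 1 * 1583e-12 / 10e-6
Step 4: Convert to fF (multiply by 1e15).
C = 1.4 fF


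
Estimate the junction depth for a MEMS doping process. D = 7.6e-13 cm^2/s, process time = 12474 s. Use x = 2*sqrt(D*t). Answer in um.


Step 1: Compute D*t = 7.6e-13 * 12474 = 9.48024e-09 cm^2
Step 2: sqrt(D*t) = 9.73665e-05 cm
Step 3: x = 2 * 9.73665e-05 cm = 1.94733e-04 cm
Step 4: Convert to um (1 cm = 1e4 um): x = 1.947 um


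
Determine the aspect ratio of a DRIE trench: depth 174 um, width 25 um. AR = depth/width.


Step 1: AR = depth / width
Step 2: AR = 174 / 25
AR = 7.0


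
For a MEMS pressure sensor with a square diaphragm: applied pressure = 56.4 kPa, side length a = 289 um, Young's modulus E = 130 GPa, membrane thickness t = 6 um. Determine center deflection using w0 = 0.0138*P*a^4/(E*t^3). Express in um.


Step 1: Convert pressure to compatible units (E is in GPa, so P in GPa).
P = 56.4 kPa = 56.4e-6 GPa
Step 2: Compute numerator: 0.0138 * P * a^4.
a^4 = 289^4 = 6975757441
numerator = 0.0138 * 56.4e-6 * 6975757441 = 5.42937e+03
Step 3: Compute denominator: E * t^3 = 130 * 6^3 = 28080
Step 4: w0 = numerator / denominator = 5.42937e+03 / 28080 = 0.1934 um


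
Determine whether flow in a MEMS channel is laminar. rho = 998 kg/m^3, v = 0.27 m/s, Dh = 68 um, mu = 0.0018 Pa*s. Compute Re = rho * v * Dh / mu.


Step 1: Convert Dh to meters: Dh = 68e-6 m
Step 2: Re = rho * v * Dh / mu
Re = 998 * 0.27 * 68e-6 / 0.0018
Re = 10.18
Since Re = 10.18 is below ~2300, the flow is laminar.


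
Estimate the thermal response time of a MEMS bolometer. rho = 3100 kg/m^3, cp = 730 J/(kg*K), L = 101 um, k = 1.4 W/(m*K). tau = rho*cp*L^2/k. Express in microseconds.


Step 1: Convert L to m: L = 101e-6 m
Step 2: L^2 = (101e-6)^2 = 1.0201e-08 m^2
Step 3: tau = 3100 * 730 * 1.0201e-08 / 1.4 = 1.648918786e-02 s
Step 4: Convert to microseconds (multiply by 1e6).
tau = 16489.188 us


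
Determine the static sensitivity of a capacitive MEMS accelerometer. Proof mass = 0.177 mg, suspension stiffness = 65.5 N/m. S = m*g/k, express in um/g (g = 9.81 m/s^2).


Step 1: Convert mass: m = 0.177 mg = 1.77e-07 kg
Step 2: S = m * g / k = 1.77e-07 * 9.81 / 65.5
Step 3: S = 2.65e-08 m/g
Step 4: Convert to um/g: S = 0.027 um/g


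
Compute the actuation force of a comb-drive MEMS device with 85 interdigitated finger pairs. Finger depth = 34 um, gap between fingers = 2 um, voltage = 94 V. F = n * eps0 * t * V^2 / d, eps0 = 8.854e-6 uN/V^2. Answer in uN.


Step 1: Parameters: n=85, eps0=8.854e-6 uN/V^2, t=34 um, V=94 V, d=2 um
Step 2: V^2 = 8836
Step 3: F = 85 * 8.854e-6 * 34 * 8836 / 2
F = 113.048 uN


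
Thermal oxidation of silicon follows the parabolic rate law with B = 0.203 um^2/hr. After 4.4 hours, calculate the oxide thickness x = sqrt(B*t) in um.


Step 1: Compute B*t = 0.203 * 4.4 = 0.8932
Step 2: x = sqrt(0.8932)
x = 0.945 um


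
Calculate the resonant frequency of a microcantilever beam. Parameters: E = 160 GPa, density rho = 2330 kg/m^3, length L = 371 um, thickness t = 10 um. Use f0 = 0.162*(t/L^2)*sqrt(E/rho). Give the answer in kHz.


Step 1: Convert units to SI.
t_SI = 10e-6 m, L_SI = 371e-6 m
Step 2: Calculate sqrt(E/rho).
sqrt(160e9 / 2330) = 8286.71 m/s
Step 3: Compute f0.
f0 = 0.162 * 10e-6 / (371e-6)^2 * 8286.71 = 97532.5 Hz = 97.53 kHz


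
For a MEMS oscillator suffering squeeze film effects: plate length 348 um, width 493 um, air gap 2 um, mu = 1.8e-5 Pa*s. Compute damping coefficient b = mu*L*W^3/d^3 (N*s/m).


Step 1: Convert to SI.
L = 348e-6 m, W = 493e-6 m, d = 2e-6 m
Step 2: W^3 = (493e-6)^3 = 1.20e-10 m^3
Step 3: d^3 = (2e-6)^3 = 8.00e-18 m^3
Step 4: b = 1.8e-5 * 348e-6 * 1.20e-10 / 8.00e-18
b = 9.38e-02 N*s/m


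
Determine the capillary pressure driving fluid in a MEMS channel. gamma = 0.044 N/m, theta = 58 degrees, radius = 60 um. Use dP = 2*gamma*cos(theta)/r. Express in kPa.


Step 1: cos(58 deg) = 0.5299
Step 2: Convert r to m: r = 60e-6 m
Step 3: dP = 2 * 0.044 * 0.5299 / 60e-6 = 777.2 Pa
Step 4: Convert Pa to kPa (divide by 1000).
dP = 0.78 kPa


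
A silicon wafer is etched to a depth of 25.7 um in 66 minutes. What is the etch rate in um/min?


Step 1: Etch rate = depth / time
Step 2: rate = 25.7 / 66
rate = 0.389 um/min


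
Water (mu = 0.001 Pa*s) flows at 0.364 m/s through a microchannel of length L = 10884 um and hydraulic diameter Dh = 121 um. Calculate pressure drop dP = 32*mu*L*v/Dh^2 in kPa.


Step 1: Convert to SI: L = 10884e-6 m, Dh = 121e-6 m
Step 2: dP = 32 * 0.001 * 10884e-6 * 0.364 / (121e-6)^2
Step 3: dP = 8659.03 Pa
Step 4: Convert to kPa: dP = 8.66 kPa


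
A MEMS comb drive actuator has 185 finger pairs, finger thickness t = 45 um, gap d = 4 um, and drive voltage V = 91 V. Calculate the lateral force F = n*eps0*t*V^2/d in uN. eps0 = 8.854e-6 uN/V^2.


Step 1: Parameters: n=185, eps0=8.854e-6 uN/V^2, t=45 um, V=91 V, d=4 um
Step 2: V^2 = 8281
Step 3: F = 185 * 8.854e-6 * 45 * 8281 / 4
F = 152.597 uN


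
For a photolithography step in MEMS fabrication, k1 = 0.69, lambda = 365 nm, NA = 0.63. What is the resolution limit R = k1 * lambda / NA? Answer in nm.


Step 1: Identify values: k1 = 0.69, lambda = 365 nm, NA = 0.63
Step 2: R = k1 * lambda / NA
R = 0.69 * 365 / 0.63
R = 399.8 nm


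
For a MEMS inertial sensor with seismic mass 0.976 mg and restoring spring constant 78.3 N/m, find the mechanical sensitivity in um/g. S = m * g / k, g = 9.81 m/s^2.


Step 1: Convert mass: m = 0.976 mg = 9.76e-07 kg
Step 2: S = m * g / k = 9.76e-07 * 9.81 / 78.3
Step 3: S = 1.22e-07 m/g
Step 4: Convert to um/g: S = 0.122 um/g


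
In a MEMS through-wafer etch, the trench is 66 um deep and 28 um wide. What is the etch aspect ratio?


Step 1: AR = depth / width
Step 2: AR = 66 / 28
AR = 2.4


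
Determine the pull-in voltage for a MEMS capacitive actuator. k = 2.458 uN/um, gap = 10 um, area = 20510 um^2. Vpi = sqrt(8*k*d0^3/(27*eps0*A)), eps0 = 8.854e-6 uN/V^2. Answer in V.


Step 1: Compute numerator: 8 * k * d0^3 = 8 * 2.458 * 10^3 = 19664.0
Step 2: Compute denominator: 27 * eps0 * A = 27 * 8.854e-6 * 20510 = 4.90308
Step 3: Vpi = sqrt(19664.0 / 4.90308)
Vpi = 63.33 V


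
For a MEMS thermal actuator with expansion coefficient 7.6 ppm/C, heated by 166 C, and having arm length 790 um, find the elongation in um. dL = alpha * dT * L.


Step 1: Convert CTE: alpha = 7.6 ppm/C = 7.6e-6 /C
Step 2: dL = 7.6e-6 * 166 * 790
dL = 0.9967 um


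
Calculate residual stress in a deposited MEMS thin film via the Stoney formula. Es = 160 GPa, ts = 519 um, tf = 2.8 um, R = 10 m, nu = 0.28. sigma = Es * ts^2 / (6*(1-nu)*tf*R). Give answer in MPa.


Step 1: Compute numerator: Es * ts^2 = 160 * 519^2 = 43097760 (GPa*um^2)
Step 2: Compute denominator (R in um): 6*(1-nu)*tf*R = 6*0.72*2.8*10e6 = 120960000.0 (um^2)
Step 3: sigma (GPa) = 43097760 / 120960000.0 = 3.56298e-01 GPa
Step 4: Convert to MPa (x1000): sigma = 356.3 MPa


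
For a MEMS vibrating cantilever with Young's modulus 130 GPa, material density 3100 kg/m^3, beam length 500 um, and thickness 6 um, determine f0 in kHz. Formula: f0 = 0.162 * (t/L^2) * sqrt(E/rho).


Step 1: Convert units to SI.
t_SI = 6e-6 m, L_SI = 500e-6 m
Step 2: Calculate sqrt(E/rho).
sqrt(130e9 / 3100) = 6475.76 m/s
Step 3: Compute f0.
f0 = 0.162 * 6e-6 / (500e-6)^2 * 6475.76 = 25177.8 Hz = 25.18 kHz


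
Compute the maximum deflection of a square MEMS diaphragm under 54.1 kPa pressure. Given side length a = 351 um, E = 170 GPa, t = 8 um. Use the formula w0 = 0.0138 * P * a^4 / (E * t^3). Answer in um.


Step 1: Convert pressure to compatible units (E is in GPa, so P in GPa).
P = 54.1 kPa = 54.1e-6 GPa
Step 2: Compute numerator: 0.0138 * P * a^4.
a^4 = 351^4 = 15178486401
numerator = 0.0138 * 54.1e-6 * 15178486401 = 1.1332e+04
Step 3: Compute denominator: E * t^3 = 170 * 8^3 = 87040
Step 4: w0 = numerator / denominator = 1.1332e+04 / 87040 = 0.1302 um


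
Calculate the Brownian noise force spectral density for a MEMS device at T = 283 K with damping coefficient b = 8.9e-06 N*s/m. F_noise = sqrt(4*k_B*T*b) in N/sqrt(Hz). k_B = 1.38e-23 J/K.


Step 1: Compute 4 * k_B * T * b
= 4 * 1.38e-23 * 283 * 8.9e-06
= 1.3903e-25 N^2/Hz
Step 2: F_noise = sqrt(1.3903e-25)
F_noise = 3.73e-13 N/sqrt(Hz)


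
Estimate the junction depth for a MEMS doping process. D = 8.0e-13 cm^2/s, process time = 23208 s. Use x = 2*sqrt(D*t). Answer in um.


Step 1: Compute D*t = 8.0e-13 * 23208 = 1.85664e-08 cm^2
Step 2: sqrt(D*t) = 1.36259e-04 cm
Step 3: x = 2 * 1.36259e-04 cm = 2.72518e-04 cm
Step 4: Convert to um (1 cm = 1e4 um): x = 2.725 um


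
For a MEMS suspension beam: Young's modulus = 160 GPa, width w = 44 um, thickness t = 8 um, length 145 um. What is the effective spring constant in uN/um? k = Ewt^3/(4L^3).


Step 1: Convert E to consistent units (1 GPa = 1000 uN/um^2).
E = 160 GPa = 160000 uN/um^2
Step 2: Compute t^3 = 8^3 = 512
Step 3: Compute L^3 = 145^3 = 3048625
Step 4: k = 160000 * 44 * 512 / (4 * 3048625)
k = 295.5824 uN/um


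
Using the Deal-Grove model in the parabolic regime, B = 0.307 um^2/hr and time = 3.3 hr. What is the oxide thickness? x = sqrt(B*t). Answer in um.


Step 1: Compute B*t = 0.307 * 3.3 = 1.0131
Step 2: x = sqrt(1.0131)
x = 1.007 um


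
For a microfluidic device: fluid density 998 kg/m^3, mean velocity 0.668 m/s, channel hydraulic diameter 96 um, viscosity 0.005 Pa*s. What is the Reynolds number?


Step 1: Convert Dh to meters: Dh = 96e-6 m
Step 2: Re = rho * v * Dh / mu
Re = 998 * 0.668 * 96e-6 / 0.005
Re = 12.8


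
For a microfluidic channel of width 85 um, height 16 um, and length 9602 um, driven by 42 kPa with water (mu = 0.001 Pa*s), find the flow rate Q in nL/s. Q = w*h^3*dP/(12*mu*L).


Step 1: Convert all dimensions to SI (meters).
w = 85e-6 m, h = 16e-6 m, L = 9602e-6 m, dP = 42e3 Pa
Step 2: Q = w * h^3 * dP / (12 * mu * L)
Q = 85e-6 * (16e-6)^3 * 42e3 / (12 * 0.001 * 9602e-6) = 1.2690689e-10 m^3/s
Step 3: Convert Q from m^3/s to nL/s (1 m^3 = 1e12 nL, so multiply by 1e12).
Q = 126.907 nL/s


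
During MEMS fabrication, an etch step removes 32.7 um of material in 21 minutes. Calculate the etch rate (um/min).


Step 1: Etch rate = depth / time
Step 2: rate = 32.7 / 21
rate = 1.557 um/min


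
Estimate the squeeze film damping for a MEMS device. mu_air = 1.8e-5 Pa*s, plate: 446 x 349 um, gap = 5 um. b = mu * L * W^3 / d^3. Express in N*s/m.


Step 1: Convert to SI.
L = 446e-6 m, W = 349e-6 m, d = 5e-6 m
Step 2: W^3 = (349e-6)^3 = 4.25e-11 m^3
Step 3: d^3 = (5e-6)^3 = 1.25e-16 m^3
Step 4: b = 1.8e-5 * 446e-6 * 4.25e-11 / 1.25e-16
b = 2.73e-03 N*s/m


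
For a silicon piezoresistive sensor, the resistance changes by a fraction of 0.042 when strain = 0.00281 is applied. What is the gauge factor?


Step 1: Identify values.
dR/R = 0.042, strain = 0.00281
Step 2: GF = (dR/R) / strain = 0.042 / 0.00281
GF = 14.9


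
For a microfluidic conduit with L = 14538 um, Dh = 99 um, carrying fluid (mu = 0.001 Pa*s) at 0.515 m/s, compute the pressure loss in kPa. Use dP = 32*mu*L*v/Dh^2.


Step 1: Convert to SI: L = 14538e-6 m, Dh = 99e-6 m
Step 2: dP = 32 * 0.001 * 14538e-6 * 0.515 / (99e-6)^2
Step 3: dP = 24445.08 Pa
Step 4: Convert to kPa: dP = 24.45 kPa


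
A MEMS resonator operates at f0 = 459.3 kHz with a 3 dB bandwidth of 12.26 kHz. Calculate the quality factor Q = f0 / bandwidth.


Step 1: Q = f0 / bandwidth
Step 2: Q = 459.3 / 12.26
Q = 37.5


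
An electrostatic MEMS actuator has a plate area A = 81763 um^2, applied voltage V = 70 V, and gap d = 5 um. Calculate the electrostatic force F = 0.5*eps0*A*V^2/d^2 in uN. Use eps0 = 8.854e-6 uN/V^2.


Step 1: Identify parameters.
eps0 = 8.854e-6 uN/V^2, A = 81763 um^2, V = 70 V, d = 5 um
Step 2: Compute V^2 = 70^2 = 4900
Step 3: Compute d^2 = 5^2 = 25
Step 4: F = 0.5 * 8.854e-6 * 81763 * 4900 / 25
F = 70.945 uN


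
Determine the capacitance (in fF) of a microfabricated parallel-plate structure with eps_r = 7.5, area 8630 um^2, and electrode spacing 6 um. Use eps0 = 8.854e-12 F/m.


Step 1: Convert area to m^2: A = 8630e-12 m^2
Step 2: Convert gap to m: d = 6e-6 m
Step 3: C = eps0 * eps_r * A / d
C = 8.854e-12 * 7.5 * 8630e-12 / 6e-6
Step 4: Convert to fF (multiply by 1e15).
C = 95.51 fF


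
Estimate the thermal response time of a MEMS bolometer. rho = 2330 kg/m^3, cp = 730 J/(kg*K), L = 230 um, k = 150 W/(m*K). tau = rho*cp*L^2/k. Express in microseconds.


Step 1: Convert L to m: L = 230e-6 m
Step 2: L^2 = (230e-6)^2 = 5.29e-08 m^2
Step 3: tau = 2330 * 730 * 5.29e-08 / 150 = 5.9985073e-04 s
Step 4: Convert to microseconds (multiply by 1e6).
tau = 599.851 us


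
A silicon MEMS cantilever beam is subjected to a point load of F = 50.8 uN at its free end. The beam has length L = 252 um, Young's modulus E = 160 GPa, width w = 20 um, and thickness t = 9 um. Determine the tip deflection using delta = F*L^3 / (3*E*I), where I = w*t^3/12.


Step 1: Calculate the second moment of area.
I = w * t^3 / 12 = 20 * 9^3 / 12 = 1215.0 um^4
Step 2: Convert E to consistent units (1 GPa = 1000 uN/um^2).
E = 160 GPa = 160000 uN/um^2
Step 3: Calculate tip deflection.
delta = F * L^3 / (3 * E * I)
delta = 50.8 * 252^3 / (3 * 160000 * 1215.0)
delta = 1.394 um


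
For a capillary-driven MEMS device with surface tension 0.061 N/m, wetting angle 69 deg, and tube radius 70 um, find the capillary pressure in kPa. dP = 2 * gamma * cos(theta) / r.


Step 1: cos(69 deg) = 0.3584
Step 2: Convert r to m: r = 70e-6 m
Step 3: dP = 2 * 0.061 * 0.3584 / 70e-6 = 624.6 Pa
Step 4: Convert Pa to kPa (divide by 1000).
dP = 0.62 kPa


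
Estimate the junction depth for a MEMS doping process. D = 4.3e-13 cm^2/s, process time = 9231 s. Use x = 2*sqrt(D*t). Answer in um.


Step 1: Compute D*t = 4.3e-13 * 9231 = 3.96933e-09 cm^2
Step 2: sqrt(D*t) = 6.3003e-05 cm
Step 3: x = 2 * 6.3003e-05 cm = 1.26006e-04 cm
Step 4: Convert to um (1 cm = 1e4 um): x = 1.26 um


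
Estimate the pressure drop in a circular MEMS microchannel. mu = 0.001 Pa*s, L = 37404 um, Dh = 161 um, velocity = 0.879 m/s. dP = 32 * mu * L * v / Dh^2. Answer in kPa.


Step 1: Convert to SI: L = 37404e-6 m, Dh = 161e-6 m
Step 2: dP = 32 * 0.001 * 37404e-6 * 0.879 / (161e-6)^2
Step 3: dP = 40588.70 Pa
Step 4: Convert to kPa: dP = 40.59 kPa


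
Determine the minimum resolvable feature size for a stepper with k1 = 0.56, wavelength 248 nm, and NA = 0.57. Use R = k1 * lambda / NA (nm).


Step 1: Identify values: k1 = 0.56, lambda = 248 nm, NA = 0.57
Step 2: R = k1 * lambda / NA
R = 0.56 * 248 / 0.57
R = 243.6 nm


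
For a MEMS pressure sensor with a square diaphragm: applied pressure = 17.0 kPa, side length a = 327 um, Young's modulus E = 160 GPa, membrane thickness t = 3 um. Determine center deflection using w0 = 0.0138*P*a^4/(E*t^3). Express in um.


Step 1: Convert pressure to compatible units (E is in GPa, so P in GPa).
P = 17.0 kPa = 17.0e-6 GPa
Step 2: Compute numerator: 0.0138 * P * a^4.
a^4 = 327^4 = 11433811041
numerator = 0.0138 * 17.0e-6 * 11433811041 = 2.68237e+03
Step 3: Compute denominator: E * t^3 = 160 * 3^3 = 4320
Step 4: w0 = numerator / denominator = 2.68237e+03 / 4320 = 0.6209 um


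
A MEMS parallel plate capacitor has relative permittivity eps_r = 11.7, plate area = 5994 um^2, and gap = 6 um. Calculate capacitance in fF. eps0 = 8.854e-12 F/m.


Step 1: Convert area to m^2: A = 5994e-12 m^2
Step 2: Convert gap to m: d = 6e-6 m
Step 3: C = eps0 * eps_r * A / d
C = 8.854e-12 * 11.7 * 5994e-12 / 6e-6
Step 4: Convert to fF (multiply by 1e15).
C = 103.49 fF


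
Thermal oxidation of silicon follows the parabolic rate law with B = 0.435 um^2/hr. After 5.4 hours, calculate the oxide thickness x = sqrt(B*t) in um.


Step 1: Compute B*t = 0.435 * 5.4 = 2.349
Step 2: x = sqrt(2.349)
x = 1.533 um


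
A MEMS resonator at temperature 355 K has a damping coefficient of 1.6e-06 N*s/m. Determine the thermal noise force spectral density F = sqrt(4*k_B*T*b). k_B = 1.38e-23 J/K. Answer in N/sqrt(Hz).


Step 1: Compute 4 * k_B * T * b
= 4 * 1.38e-23 * 355 * 1.6e-06
= 3.1354e-26 N^2/Hz
Step 2: F_noise = sqrt(3.1354e-26)
F_noise = 1.77e-13 N/sqrt(Hz)


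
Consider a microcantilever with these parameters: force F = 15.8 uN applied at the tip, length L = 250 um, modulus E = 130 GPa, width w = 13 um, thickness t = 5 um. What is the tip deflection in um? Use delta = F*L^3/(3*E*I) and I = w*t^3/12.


Step 1: Calculate the second moment of area.
I = w * t^3 / 12 = 13 * 5^3 / 12 = 135.4167 um^4
Step 2: Convert E to consistent units (1 GPa = 1000 uN/um^2).
E = 130 GPa = 130000 uN/um^2
Step 3: Calculate tip deflection.
delta = F * L^3 / (3 * E * I)
delta = 15.8 * 250^3 / (3 * 130000 * 135.4167)
delta = 4.6746 um


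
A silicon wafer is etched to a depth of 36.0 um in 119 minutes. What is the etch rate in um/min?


Step 1: Etch rate = depth / time
Step 2: rate = 36.0 / 119
rate = 0.303 um/min


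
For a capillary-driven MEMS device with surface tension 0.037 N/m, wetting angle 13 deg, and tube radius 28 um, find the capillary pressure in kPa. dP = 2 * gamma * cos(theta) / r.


Step 1: cos(13 deg) = 0.9744
Step 2: Convert r to m: r = 28e-6 m
Step 3: dP = 2 * 0.037 * 0.9744 / 28e-6 = 2575.2 Pa
Step 4: Convert Pa to kPa (divide by 1000).
dP = 2.58 kPa


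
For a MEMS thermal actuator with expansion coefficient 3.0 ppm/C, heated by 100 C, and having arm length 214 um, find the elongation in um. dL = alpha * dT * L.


Step 1: Convert CTE: alpha = 3.0 ppm/C = 3.0e-6 /C
Step 2: dL = 3.0e-6 * 100 * 214
dL = 0.0642 um


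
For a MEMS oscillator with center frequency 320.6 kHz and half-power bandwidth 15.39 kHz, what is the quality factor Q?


Step 1: Q = f0 / bandwidth
Step 2: Q = 320.6 / 15.39
Q = 20.8


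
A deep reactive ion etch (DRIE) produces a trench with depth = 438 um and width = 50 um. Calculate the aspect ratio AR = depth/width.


Step 1: AR = depth / width
Step 2: AR = 438 / 50
AR = 8.8


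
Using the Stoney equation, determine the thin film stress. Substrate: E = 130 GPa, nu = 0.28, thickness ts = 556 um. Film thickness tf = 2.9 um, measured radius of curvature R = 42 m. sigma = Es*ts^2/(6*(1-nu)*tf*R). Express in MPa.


Step 1: Compute numerator: Es * ts^2 = 130 * 556^2 = 40187680 (GPa*um^2)
Step 2: Compute denominator (R in um): 6*(1-nu)*tf*R = 6*0.72*2.9*42e6 = 526176000.0 (um^2)
Step 3: sigma (GPa) = 40187680 / 526176000.0 = 7.6377e-02 GPa
Step 4: Convert to MPa (x1000): sigma = 76.4 MPa


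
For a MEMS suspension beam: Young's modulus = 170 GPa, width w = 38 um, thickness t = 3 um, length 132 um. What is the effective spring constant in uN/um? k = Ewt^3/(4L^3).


Step 1: Convert E to consistent units (1 GPa = 1000 uN/um^2).
E = 170 GPa = 170000 uN/um^2
Step 2: Compute t^3 = 3^3 = 27
Step 3: Compute L^3 = 132^3 = 2299968
Step 4: k = 170000 * 38 * 27 / (4 * 2299968)
k = 18.959 uN/um


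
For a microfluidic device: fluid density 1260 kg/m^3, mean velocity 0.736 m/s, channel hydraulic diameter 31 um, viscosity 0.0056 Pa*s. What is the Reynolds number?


Step 1: Convert Dh to meters: Dh = 31e-6 m
Step 2: Re = rho * v * Dh / mu
Re = 1260 * 0.736 * 31e-6 / 0.0056
Re = 5.134


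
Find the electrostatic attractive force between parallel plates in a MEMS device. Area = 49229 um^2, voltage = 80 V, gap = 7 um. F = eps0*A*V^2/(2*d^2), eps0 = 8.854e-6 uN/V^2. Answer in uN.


Step 1: Identify parameters.
eps0 = 8.854e-6 uN/V^2, A = 49229 um^2, V = 80 V, d = 7 um
Step 2: Compute V^2 = 80^2 = 6400
Step 3: Compute d^2 = 7^2 = 49
Step 4: F = 0.5 * 8.854e-6 * 49229 * 6400 / 49
F = 28.465 uN


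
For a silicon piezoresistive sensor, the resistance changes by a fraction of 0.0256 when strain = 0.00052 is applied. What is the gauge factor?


Step 1: Identify values.
dR/R = 0.0256, strain = 0.00052
Step 2: GF = (dR/R) / strain = 0.0256 / 0.00052
GF = 49.2


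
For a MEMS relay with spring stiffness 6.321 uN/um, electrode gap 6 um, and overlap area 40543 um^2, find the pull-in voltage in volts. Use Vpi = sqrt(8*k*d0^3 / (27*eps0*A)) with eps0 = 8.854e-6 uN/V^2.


Step 1: Compute numerator: 8 * k * d0^3 = 8 * 6.321 * 6^3 = 10922.688
Step 2: Compute denominator: 27 * eps0 * A = 27 * 8.854e-6 * 40543 = 9.692128
Step 3: Vpi = sqrt(10922.688 / 9.692128)
Vpi = 33.57 V


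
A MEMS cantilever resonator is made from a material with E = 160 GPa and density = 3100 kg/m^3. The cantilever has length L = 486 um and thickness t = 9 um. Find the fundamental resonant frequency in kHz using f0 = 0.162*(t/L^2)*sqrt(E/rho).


Step 1: Convert units to SI.
t_SI = 9e-6 m, L_SI = 486e-6 m
Step 2: Calculate sqrt(E/rho).
sqrt(160e9 / 3100) = 7184.21 m/s
Step 3: Compute f0.
f0 = 0.162 * 9e-6 / (486e-6)^2 * 7184.21 = 44347.0 Hz = 44.35 kHz


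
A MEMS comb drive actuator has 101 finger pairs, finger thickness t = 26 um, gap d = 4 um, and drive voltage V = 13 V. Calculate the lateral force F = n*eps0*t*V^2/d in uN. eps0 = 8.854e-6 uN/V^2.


Step 1: Parameters: n=101, eps0=8.854e-6 uN/V^2, t=26 um, V=13 V, d=4 um
Step 2: V^2 = 169
Step 3: F = 101 * 8.854e-6 * 26 * 169 / 4
F = 0.982 uN


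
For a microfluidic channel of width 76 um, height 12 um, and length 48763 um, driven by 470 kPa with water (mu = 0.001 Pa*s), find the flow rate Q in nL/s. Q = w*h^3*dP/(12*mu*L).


Step 1: Convert all dimensions to SI (meters).
w = 76e-6 m, h = 12e-6 m, L = 48763e-6 m, dP = 470e3 Pa
Step 2: Q = w * h^3 * dP / (12 * mu * L)
Q = 76e-6 * (12e-6)^3 * 470e3 / (12 * 0.001 * 48763e-6) = 1.0548326e-10 m^3/s
Step 3: Convert Q from m^3/s to nL/s (1 m^3 = 1e12 nL, so multiply by 1e12).
Q = 105.483 nL/s


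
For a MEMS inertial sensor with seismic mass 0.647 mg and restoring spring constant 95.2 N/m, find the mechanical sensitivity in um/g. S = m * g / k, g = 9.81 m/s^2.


Step 1: Convert mass: m = 0.647 mg = 6.47e-07 kg
Step 2: S = m * g / k = 6.47e-07 * 9.81 / 95.2
Step 3: S = 6.67e-08 m/g
Step 4: Convert to um/g: S = 0.067 um/g
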